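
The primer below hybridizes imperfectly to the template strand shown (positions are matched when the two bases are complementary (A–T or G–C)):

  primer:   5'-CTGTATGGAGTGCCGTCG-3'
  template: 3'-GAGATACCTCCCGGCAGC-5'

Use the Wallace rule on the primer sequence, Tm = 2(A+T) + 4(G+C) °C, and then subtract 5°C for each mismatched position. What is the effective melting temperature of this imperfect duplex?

48°C

Primer base counts: A=2, T=5, G=7, C=4 → A+T=7, G+C=11
Perfect-match Tm = 2(7) + 4(11) = 14 + 44 = 58°C
Mismatches (positions where the bases are not complementary): 2 (at positions 3, 11)
Effective Tm = 58 − 2×5 = 58 − 10 = 48°C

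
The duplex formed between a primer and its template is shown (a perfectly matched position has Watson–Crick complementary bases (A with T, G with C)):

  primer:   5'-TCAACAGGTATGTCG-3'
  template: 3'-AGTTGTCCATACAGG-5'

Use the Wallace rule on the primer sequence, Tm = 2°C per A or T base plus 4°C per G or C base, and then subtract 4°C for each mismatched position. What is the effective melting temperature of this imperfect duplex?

Primer base counts: A=4, T=4, G=4, C=3 → A+T=8, G+C=7
Perfect-match Tm = 2(8) + 4(7) = 16 + 28 = 44°C
Mismatches (positions where the bases are not complementary): 1 (at position 15)
Effective Tm = 44 − 1×4 = 44 − 4 = 40°C

40°C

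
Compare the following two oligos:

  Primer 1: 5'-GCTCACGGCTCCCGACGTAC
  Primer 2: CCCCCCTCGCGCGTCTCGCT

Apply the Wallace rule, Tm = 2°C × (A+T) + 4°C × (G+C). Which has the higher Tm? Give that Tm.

Primer 2, 72°C

Primer 1: A+T=6, G+C=14 → Tm = 2(6)+4(14) = 68°C
Primer 2: A+T=4, G+C=16 → Tm = 2(4)+4(16) = 72°C
68°C vs 72°C → primer 2 is higher.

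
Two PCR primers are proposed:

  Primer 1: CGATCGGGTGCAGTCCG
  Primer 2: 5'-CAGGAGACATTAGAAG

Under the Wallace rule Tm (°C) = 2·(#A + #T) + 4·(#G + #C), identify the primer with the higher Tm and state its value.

Primer 1, 58°C

Primer 1: A+T=5, G+C=12 → Tm = 2(5)+4(12) = 58°C
Primer 2: A+T=9, G+C=7 → Tm = 2(9)+4(7) = 46°C
58°C vs 46°C → primer 1 is higher.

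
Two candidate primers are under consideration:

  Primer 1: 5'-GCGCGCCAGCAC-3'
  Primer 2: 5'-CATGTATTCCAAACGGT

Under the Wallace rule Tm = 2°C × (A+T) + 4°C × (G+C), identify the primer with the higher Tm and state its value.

Primer 2, 48°C

Primer 1: A+T=2, G+C=10 → Tm = 2(2)+4(10) = 44°C
Primer 2: A+T=10, G+C=7 → Tm = 2(10)+4(7) = 48°C
44°C vs 48°C → primer 2 is higher.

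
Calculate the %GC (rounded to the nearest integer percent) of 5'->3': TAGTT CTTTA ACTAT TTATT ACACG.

24%

C=4, A=7, G=2, T=12
G+C = 2 + 4 = 6 out of 25 bases
%GC = 6/25 × 100 = 24% ≈ 24%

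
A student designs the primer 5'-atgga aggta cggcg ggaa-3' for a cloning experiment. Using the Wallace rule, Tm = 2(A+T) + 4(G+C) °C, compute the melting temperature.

60°C

Counting bases: A=6, T=2, G=9, C=2
AT pairs contribute 8, GC pairs contribute 11.
Tm = 4·11 + 2·8 = 44 + 16 = 60°C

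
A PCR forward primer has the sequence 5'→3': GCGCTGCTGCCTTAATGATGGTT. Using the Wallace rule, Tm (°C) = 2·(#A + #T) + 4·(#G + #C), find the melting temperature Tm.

70°C

A=3, G=7, C=5, T=8
A+T = 11, G+C = 12
Tm = 2×11 + 4×12 = 70°C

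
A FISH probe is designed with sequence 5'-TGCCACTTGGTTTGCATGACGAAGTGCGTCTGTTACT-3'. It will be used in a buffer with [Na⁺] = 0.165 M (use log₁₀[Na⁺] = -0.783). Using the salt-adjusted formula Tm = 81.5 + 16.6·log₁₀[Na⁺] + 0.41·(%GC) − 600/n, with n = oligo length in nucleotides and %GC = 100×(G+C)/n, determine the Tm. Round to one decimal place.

Length n = 37. Base counts: G=10, C=8, T=13, A=6
G+C = 18, so %GC = 18/37 × 100 = 48.649%
Salt term: 16.6 × (-0.783) = -12.998
GC term: 0.41 × 48.649 = 19.946; length term: −600/37 = −16.216
Tm = 81.5 + (-12.998) + 19.946 − 16.216 = 72.232 → 72.2°C

72.2°C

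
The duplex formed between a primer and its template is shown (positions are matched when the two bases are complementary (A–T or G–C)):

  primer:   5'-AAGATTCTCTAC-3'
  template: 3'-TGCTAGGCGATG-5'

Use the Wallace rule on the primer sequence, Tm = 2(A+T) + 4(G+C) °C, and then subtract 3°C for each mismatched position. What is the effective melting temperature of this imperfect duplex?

23°C

Primer base counts: A=4, T=4, G=1, C=3 → A+T=8, G+C=4
Perfect-match Tm = 2(8) + 4(4) = 16 + 16 = 32°C
Mismatches (positions where the bases are not complementary): 3 (at positions 2, 6, 8)
Effective Tm = 32 − 3×3 = 32 − 9 = 23°C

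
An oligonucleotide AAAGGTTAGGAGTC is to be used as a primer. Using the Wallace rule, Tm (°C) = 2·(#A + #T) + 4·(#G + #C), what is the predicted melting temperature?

Counting bases: G=5, C=1, T=3, A=5
A+T = 8, G+C = 6
Tm = 4·6 + 2·8 = 24 + 16 = 40°C

40°C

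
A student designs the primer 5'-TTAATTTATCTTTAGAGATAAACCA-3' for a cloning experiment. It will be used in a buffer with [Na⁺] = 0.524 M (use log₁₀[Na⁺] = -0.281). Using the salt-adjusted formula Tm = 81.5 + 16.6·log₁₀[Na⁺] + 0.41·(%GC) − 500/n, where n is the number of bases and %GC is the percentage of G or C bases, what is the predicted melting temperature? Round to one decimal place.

Length n = 25. Base counts: A=10, C=3, T=10, G=2
G+C = 5, so %GC = 5/25 × 100 = 20%
Salt term: 16.6 × (-0.281) = -4.665
GC term: 0.41 × 20 = 8.2; length term: −500/25 = −20
Tm = 81.5 + (-4.665) + 8.2 − 20 = 65.035 → 65.0°C

65.0°C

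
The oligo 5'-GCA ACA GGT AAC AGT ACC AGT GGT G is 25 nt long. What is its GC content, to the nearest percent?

52%

Counting bases: C=5, A=8, T=4, G=8
G+C = 8 + 5 = 13 out of 25 bases
%GC = 13/25 × 100 = 52% ≈ 52%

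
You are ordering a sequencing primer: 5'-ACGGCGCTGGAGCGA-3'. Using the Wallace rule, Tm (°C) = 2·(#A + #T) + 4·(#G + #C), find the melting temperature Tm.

T=1, G=7, C=4, A=3
So N_AT = 4 and N_GC = 11.
Tm = 2(4) + 4(11) = 8 + 44 = 52°C

52°C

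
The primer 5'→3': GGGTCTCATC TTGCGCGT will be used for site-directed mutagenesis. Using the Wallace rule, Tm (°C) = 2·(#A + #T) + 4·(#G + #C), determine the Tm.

A=1, G=6, T=6, C=5
A+T = 7, G+C = 11
Tm = 2×7 + 4×11 = 58°C

58°C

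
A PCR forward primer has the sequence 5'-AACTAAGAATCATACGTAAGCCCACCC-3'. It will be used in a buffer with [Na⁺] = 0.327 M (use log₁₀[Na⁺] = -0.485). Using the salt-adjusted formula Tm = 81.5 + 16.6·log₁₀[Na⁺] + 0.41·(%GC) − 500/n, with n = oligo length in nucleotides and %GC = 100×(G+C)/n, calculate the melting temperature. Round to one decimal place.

Length n = 27. Base counts: T=4, G=3, A=11, C=9
G+C = 12, so %GC = 12/27 × 100 = 44.444%
Salt term: 16.6 × (-0.485) = -8.051
GC term: 0.41 × 44.444 = 18.222; length term: −500/27 = −18.519
Tm = 81.5 + (-8.051) + 18.222 − 18.519 = 73.152 → 73.2°C

73.2°C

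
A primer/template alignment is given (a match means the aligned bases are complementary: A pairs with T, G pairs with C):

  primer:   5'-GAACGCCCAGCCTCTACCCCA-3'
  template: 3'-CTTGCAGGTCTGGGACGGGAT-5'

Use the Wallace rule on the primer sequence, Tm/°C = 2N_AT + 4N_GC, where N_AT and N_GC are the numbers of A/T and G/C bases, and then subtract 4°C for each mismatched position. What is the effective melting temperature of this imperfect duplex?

Primer base counts: A=5, T=2, G=3, C=11 → A+T=7, G+C=14
Perfect-match Tm = 2(7) + 4(14) = 14 + 56 = 70°C
Mismatches (positions where the bases are not complementary): 5 (at positions 6, 11, 13, 16, 20)
Effective Tm = 70 − 5×4 = 70 − 20 = 50°C

50°C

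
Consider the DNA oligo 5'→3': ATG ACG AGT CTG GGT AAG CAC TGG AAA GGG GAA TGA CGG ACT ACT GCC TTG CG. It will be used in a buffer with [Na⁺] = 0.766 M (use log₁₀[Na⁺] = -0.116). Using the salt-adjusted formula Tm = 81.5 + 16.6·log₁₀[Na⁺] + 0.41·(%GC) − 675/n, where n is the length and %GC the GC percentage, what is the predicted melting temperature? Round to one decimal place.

89.3°C

Length n = 53. Base counts: A=14, G=19, C=10, T=10
G+C = 29, so %GC = 29/53 × 100 = 54.717%
Salt term: 16.6 × (-0.116) = -1.926
GC term: 0.41 × 54.717 = 22.434; length term: −675/53 = −12.736
Tm = 81.5 + (-1.926) + 22.434 − 12.736 = 89.272 → 89.3°C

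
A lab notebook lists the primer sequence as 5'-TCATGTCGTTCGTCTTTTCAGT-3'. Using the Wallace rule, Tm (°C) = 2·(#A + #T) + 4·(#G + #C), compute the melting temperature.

Scanning the sequence gives C=5, G=4, A=2, T=11.
So N_AT = 13 and N_GC = 9.
Tm = 4·9 + 2·13 = 36 + 26 = 62°C

62°C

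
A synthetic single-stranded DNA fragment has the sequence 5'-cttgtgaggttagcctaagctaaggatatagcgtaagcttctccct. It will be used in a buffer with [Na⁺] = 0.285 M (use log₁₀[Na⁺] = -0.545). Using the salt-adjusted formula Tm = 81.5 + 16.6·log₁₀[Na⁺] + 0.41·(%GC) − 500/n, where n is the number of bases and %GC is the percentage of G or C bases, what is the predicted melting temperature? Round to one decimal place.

80.3°C

Length n = 46. C=10, A=11, G=11, T=14
G+C = 21, so %GC = 21/46 × 100 = 45.652%
Salt term: 16.6 × (-0.545) = -9.047
GC term: 0.41 × 45.652 = 18.717; length term: −500/46 = −10.87
Tm = 81.5 + (-9.047) + 18.717 − 10.87 = 80.3 → 80.3°C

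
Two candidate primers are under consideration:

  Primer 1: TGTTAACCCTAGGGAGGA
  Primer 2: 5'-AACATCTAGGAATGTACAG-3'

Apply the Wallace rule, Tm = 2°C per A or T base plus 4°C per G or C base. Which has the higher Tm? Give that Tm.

Primer 1, 54°C

Primer 1: A+T=9, G+C=9 → Tm = 2(9)+4(9) = 54°C
Primer 2: A+T=12, G+C=7 → Tm = 2(12)+4(7) = 52°C
54°C vs 52°C → primer 1 is higher.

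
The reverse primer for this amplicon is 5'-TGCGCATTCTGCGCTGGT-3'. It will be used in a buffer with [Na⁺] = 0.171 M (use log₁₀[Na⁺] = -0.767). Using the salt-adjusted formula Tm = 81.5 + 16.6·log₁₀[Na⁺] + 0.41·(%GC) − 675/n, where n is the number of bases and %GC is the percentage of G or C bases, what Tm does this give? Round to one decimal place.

Length n = 18. G=6, A=1, T=6, C=5
G+C = 11, so %GC = 11/18 × 100 = 61.111%
Salt term: 16.6 × (-0.767) = -12.732
GC term: 0.41 × 61.111 = 25.056; length term: −675/18 = −37.5
Tm = 81.5 + (-12.732) + 25.056 − 37.5 = 56.324 → 56.3°C

56.3°C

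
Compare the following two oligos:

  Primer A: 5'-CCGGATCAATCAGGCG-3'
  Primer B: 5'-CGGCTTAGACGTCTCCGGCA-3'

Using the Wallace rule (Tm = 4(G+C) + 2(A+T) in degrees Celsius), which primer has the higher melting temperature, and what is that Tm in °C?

Primer A: A+T=6, G+C=10 → Tm = 2(6)+4(10) = 52°C
Primer B: A+T=7, G+C=13 → Tm = 2(7)+4(13) = 66°C
52°C vs 66°C → primer B is higher.

Primer B, 66°C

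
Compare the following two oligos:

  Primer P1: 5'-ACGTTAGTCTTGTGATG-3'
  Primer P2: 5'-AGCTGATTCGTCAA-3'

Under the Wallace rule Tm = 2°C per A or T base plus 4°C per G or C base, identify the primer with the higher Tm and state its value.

Primer P1: A+T=10, G+C=7 → Tm = 2(10)+4(7) = 48°C
Primer P2: A+T=8, G+C=6 → Tm = 2(8)+4(6) = 40°C
48°C vs 40°C → primer P1 is higher.

Primer P1, 48°C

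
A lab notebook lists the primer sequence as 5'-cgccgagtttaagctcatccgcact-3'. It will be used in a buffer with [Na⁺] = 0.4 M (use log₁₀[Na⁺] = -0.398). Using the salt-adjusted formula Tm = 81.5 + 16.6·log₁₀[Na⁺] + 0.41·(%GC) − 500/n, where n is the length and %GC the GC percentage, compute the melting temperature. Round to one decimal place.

Length n = 25. Counting bases: A=5, G=5, T=6, C=9
G+C = 14, so %GC = 14/25 × 100 = 56%
Salt term: 16.6 × (-0.398) = -6.607
GC term: 0.41 × 56 = 22.96; length term: −500/25 = −20
Tm = 81.5 + (-6.607) + 22.96 − 20 = 77.853 → 77.9°C

77.9°C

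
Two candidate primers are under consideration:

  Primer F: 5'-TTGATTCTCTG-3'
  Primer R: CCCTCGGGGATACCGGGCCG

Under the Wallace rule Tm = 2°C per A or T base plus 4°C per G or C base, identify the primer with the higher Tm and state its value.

Primer R, 72°C

Primer F: A+T=7, G+C=4 → Tm = 2(7)+4(4) = 30°C
Primer R: A+T=4, G+C=16 → Tm = 2(4)+4(16) = 72°C
30°C vs 72°C → primer R is higher.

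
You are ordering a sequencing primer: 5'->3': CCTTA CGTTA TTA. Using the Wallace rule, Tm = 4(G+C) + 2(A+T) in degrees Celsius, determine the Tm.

Scanning the sequence gives A=3, C=3, T=6, G=1.
So N_AT = 9 and N_GC = 4.
Tm = 2(9) + 4(4) = 18 + 16 = 34°C

34°C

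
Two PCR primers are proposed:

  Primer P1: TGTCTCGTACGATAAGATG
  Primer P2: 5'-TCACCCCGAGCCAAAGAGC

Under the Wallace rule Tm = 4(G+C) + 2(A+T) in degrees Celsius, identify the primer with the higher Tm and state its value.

Primer P2, 62°C

Primer P1: A+T=11, G+C=8 → Tm = 2(11)+4(8) = 54°C
Primer P2: A+T=7, G+C=12 → Tm = 2(7)+4(12) = 62°C
54°C vs 62°C → primer P2 is higher.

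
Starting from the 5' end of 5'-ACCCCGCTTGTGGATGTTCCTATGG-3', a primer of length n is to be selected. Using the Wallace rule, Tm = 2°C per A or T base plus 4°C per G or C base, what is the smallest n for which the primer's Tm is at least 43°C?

n = 13

First 12 bases: ACCCCGCTTGTG → Tm = 40°C (< 43°C)
First 13 bases: ACCCCGCTTGTGG → Tm = 44°C (≥ 43°C)
Each additional base adds 2°C (A/T) or 4°C (G/C), so Tm is non-decreasing in n; n = 13 is the first length to reach 43°C.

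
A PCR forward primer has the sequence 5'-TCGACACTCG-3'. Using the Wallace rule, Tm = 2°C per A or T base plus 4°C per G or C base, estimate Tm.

32°C

Scanning the sequence gives G=2, T=2, C=4, A=2.
AT pairs contribute 4, GC pairs contribute 6.
Tm = 2(4) + 4(6) = 8 + 24 = 32°C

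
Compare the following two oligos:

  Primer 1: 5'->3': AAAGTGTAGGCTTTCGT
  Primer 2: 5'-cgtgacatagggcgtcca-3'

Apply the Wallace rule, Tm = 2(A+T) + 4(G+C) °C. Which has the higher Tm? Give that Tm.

Primer 2, 58°C

Primer 1: A+T=10, G+C=7 → Tm = 2(10)+4(7) = 48°C
Primer 2: A+T=7, G+C=11 → Tm = 2(7)+4(11) = 58°C
48°C vs 58°C → primer 2 is higher.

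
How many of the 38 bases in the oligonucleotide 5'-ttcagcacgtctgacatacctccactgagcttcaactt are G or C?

18

Counting bases: G=5, T=11, A=9, C=13
G+C = 5 + 13 = 18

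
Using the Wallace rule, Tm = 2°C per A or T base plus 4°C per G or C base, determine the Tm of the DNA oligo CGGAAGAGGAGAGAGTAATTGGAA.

Counting bases: A=10, T=3, C=1, G=10
AT pairs contribute 13, GC pairs contribute 11.
Tm = 2(13) + 4(11) = 26 + 44 = 70°C

70°C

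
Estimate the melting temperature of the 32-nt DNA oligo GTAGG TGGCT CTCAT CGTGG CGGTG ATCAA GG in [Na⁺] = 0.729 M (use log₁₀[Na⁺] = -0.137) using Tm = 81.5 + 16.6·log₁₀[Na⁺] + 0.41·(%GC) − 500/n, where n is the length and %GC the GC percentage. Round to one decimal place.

87.9°C

Length n = 32. C=6, A=5, G=13, T=8
G+C = 19, so %GC = 19/32 × 100 = 59.375%
Salt term: 16.6 × (-0.137) = -2.274
GC term: 0.41 × 59.375 = 24.344; length term: −500/32 = −15.625
Tm = 81.5 + (-2.274) + 24.344 − 15.625 = 87.945 → 87.9°C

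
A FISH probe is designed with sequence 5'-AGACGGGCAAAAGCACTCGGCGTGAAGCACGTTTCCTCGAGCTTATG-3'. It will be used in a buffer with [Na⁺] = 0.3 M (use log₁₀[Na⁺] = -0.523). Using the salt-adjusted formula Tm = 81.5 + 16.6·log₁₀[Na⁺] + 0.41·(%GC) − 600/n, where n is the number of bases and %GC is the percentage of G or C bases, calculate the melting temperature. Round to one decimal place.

Length n = 47. Base counts: G=14, A=12, C=12, T=9
G+C = 26, so %GC = 26/47 × 100 = 55.319%
Salt term: 16.6 × (-0.523) = -8.682
GC term: 0.41 × 55.319 = 22.681; length term: −600/47 = −12.766
Tm = 81.5 + (-8.682) + 22.681 − 12.766 = 82.733 → 82.7°C

82.7°C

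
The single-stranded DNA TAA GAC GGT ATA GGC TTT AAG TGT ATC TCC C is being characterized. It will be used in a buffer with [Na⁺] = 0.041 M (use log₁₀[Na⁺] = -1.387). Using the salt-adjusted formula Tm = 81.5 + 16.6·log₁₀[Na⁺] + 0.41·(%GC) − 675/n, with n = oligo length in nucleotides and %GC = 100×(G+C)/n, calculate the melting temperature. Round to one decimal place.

53.9°C

Length n = 31. T=10, C=6, G=7, A=8
G+C = 13, so %GC = 13/31 × 100 = 41.935%
Salt term: 16.6 × (-1.387) = -23.024
GC term: 0.41 × 41.935 = 17.193; length term: −675/31 = −21.774
Tm = 81.5 + (-23.024) + 17.193 − 21.774 = 53.895 → 53.9°C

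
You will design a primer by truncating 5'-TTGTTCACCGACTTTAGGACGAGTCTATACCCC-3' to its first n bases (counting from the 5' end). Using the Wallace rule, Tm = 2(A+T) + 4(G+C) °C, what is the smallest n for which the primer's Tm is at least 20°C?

n = 8

First 7 bases: TTGTTCA → Tm = 18°C (< 20°C)
First 8 bases: TTGTTCAC → Tm = 22°C (≥ 20°C)
Since every base adds ≥2°C, Tm only increases with n, so the threshold is first crossed at n = 8.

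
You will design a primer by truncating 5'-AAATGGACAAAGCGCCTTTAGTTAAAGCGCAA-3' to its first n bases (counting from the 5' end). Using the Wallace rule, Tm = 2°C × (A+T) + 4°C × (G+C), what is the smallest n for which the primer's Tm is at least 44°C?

First 14 bases: AAATGGACAAAGCG → Tm = 40°C (< 44°C)
First 15 bases: AAATGGACAAAGCGC → Tm = 44°C (≥ 44°C)
Since every base adds ≥2°C, Tm only increases with n, so the threshold is first crossed at n = 15.

n = 15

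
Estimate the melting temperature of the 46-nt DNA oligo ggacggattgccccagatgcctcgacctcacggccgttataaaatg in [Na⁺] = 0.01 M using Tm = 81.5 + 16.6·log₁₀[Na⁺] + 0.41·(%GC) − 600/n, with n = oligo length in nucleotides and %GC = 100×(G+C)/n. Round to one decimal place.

58.4°C

Length n = 46. Base counts: A=11, T=9, C=14, G=12
G+C = 26, so %GC = 26/46 × 100 = 56.522%
Salt term: 16.6 × (-2) = -33.2
GC term: 0.41 × 56.522 = 23.174; length term: −600/46 = −13.043
Tm = 81.5 + (-33.2) + 23.174 − 13.043 = 58.431 → 58.4°C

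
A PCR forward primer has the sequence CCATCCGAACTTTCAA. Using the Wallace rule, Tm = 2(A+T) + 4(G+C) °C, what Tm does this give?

Base counts: T=4, A=5, C=6, G=1
AT pairs contribute 9, GC pairs contribute 7.
Tm = 2(9) + 4(7) = 18 + 28 = 46°C

46°C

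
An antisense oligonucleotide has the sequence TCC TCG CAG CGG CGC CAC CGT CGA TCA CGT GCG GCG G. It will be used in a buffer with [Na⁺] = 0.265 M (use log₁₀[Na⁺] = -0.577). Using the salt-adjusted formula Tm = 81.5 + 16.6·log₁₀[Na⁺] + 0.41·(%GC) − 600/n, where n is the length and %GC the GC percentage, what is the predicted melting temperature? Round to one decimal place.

86.7°C

Length n = 37. Scanning the sequence gives A=4, T=5, G=13, C=15.
G+C = 28, so %GC = 28/37 × 100 = 75.676%
Salt term: 16.6 × (-0.577) = -9.578
GC term: 0.41 × 75.676 = 31.027; length term: −600/37 = −16.216
Tm = 81.5 + (-9.578) + 31.027 − 16.216 = 86.733 → 86.7°C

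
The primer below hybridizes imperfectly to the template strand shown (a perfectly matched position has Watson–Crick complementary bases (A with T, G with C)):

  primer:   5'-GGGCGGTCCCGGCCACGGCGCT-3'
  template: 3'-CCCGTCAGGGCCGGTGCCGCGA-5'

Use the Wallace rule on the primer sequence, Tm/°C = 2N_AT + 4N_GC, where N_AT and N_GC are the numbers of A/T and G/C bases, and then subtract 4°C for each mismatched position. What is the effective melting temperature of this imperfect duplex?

Primer base counts: A=1, T=2, G=10, C=9 → A+T=3, G+C=19
Perfect-match Tm = 2(3) + 4(19) = 6 + 76 = 82°C
Mismatches (positions where the bases are not complementary): 1 (at position 5)
Effective Tm = 82 − 1×4 = 82 − 4 = 78°C

78°C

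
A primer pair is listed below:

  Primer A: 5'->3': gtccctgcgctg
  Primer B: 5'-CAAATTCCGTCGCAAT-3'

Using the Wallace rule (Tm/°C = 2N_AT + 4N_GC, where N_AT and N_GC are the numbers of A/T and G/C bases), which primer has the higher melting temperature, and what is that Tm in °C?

Primer A: A+T=3, G+C=9 → Tm = 2(3)+4(9) = 42°C
Primer B: A+T=9, G+C=7 → Tm = 2(9)+4(7) = 46°C
42°C vs 46°C → primer B is higher.

Primer B, 46°C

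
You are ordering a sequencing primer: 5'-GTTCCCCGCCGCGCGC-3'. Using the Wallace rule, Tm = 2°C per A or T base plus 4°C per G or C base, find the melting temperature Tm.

Base counts: C=9, T=2, G=5, A=0
So N_AT = 2 and N_GC = 14.
Tm = 2(2) + 4(14) = 4 + 56 = 60°C

60°C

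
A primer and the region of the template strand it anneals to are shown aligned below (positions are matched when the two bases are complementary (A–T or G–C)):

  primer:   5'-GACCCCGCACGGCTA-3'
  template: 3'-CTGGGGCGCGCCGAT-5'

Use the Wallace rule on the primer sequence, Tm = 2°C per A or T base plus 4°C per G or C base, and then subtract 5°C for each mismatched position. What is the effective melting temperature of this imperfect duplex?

47°C

Primer base counts: A=3, T=1, G=4, C=7 → A+T=4, G+C=11
Perfect-match Tm = 2(4) + 4(11) = 8 + 44 = 52°C
Mismatches (positions where the bases are not complementary): 1 (at position 9)
Effective Tm = 52 − 1×5 = 52 − 5 = 47°C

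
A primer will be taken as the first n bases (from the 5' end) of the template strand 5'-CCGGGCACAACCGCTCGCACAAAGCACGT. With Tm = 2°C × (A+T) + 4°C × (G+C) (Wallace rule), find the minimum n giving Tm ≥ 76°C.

First 22 bases: CCGGGCACAACCGCTCGCACAA → Tm = 74°C (< 76°C)
First 23 bases: CCGGGCACAACCGCTCGCACAAA → Tm = 76°C (≥ 76°C)
Since every base adds ≥2°C, Tm only increases with n, so the threshold is first crossed at n = 23.

n = 23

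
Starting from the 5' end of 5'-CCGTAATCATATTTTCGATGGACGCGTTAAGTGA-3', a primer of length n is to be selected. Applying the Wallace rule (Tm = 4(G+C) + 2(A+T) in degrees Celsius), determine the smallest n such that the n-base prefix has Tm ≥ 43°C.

n = 17

First 16 bases: CCGTAATCATATTTTC → Tm = 42°C (< 43°C)
First 17 bases: CCGTAATCATATTTTCG → Tm = 46°C (≥ 43°C)
Each additional base adds 2°C (A/T) or 4°C (G/C), so Tm is non-decreasing in n; n = 17 is the first length to reach 43°C.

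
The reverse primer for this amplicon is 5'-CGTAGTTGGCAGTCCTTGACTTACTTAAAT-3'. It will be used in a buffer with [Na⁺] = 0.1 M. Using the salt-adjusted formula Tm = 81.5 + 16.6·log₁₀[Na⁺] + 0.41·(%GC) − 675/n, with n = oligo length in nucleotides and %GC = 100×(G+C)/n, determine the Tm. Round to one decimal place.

58.8°C

Length n = 30. Counting bases: T=11, C=6, G=6, A=7
G+C = 12, so %GC = 12/30 × 100 = 40%
Salt term: 16.6 × (-1) = -16.6
GC term: 0.41 × 40 = 16.4; length term: −675/30 = −22.5
Tm = 81.5 + (-16.6) + 16.4 − 22.5 = 58.8 → 58.8°C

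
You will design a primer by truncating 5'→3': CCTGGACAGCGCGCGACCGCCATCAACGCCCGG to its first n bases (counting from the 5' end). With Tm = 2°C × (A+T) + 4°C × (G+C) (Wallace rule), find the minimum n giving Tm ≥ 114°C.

n = 33

First 32 bases: CCTGGACAGCGCGCGACCGCCATCAACGCCCG → Tm = 112°C (< 114°C)
First 33 bases: CCTGGACAGCGCGCGACCGCCATCAACGCCCGG → Tm = 116°C (≥ 114°C)
Each additional base adds 2°C (A/T) or 4°C (G/C), so Tm is non-decreasing in n; n = 33 is the first length to reach 114°C.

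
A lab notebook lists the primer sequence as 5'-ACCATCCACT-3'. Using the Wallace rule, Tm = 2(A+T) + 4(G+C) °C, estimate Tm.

A=3, C=5, T=2, G=0
AT pairs contribute 5, GC pairs contribute 5.
Tm = 4·5 + 2·5 = 20 + 10 = 30°C

30°C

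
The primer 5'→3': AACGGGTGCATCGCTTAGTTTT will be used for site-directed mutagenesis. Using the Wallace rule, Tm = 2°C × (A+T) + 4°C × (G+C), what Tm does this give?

64°C

Counting bases: A=4, G=6, C=4, T=8
A+T = 12, G+C = 10
Tm = 2×12 + 4×10 = 64°C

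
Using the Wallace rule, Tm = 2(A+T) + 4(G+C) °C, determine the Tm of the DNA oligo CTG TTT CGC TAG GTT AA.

48°C

Counting bases: C=3, G=4, A=3, T=7
A+T = 10, G+C = 7
Tm = 4·7 + 2·10 = 28 + 20 = 48°C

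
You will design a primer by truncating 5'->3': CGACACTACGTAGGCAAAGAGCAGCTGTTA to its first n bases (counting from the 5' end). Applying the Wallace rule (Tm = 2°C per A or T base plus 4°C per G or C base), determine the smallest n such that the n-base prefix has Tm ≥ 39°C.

n = 13

First 12 bases: CGACACTACGTA → Tm = 36°C (< 39°C)
First 13 bases: CGACACTACGTAG → Tm = 40°C (≥ 39°C)
Since every base adds ≥2°C, Tm only increases with n, so the threshold is first crossed at n = 13.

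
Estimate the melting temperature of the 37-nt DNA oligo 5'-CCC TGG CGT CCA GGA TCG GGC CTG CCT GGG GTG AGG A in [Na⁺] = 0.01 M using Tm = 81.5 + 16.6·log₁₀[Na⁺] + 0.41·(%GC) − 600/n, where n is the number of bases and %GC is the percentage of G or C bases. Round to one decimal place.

Length n = 37. Base counts: G=16, C=11, T=6, A=4
G+C = 27, so %GC = 27/37 × 100 = 72.973%
Salt term: 16.6 × (-2) = -33.2
GC term: 0.41 × 72.973 = 29.919; length term: −600/37 = −16.216
Tm = 81.5 + (-33.2) + 29.919 − 16.216 = 62.003 → 62.0°C

62.0°C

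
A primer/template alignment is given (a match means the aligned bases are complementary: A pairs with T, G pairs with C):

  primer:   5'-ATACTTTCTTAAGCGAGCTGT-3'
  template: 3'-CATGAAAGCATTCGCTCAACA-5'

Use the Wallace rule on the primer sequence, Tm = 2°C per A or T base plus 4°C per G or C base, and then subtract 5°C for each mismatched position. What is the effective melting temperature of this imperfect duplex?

Primer base counts: A=5, T=8, G=4, C=4 → A+T=13, G+C=8
Perfect-match Tm = 2(13) + 4(8) = 26 + 32 = 58°C
Mismatches (positions where the bases are not complementary): 3 (at positions 1, 9, 18)
Effective Tm = 58 − 3×5 = 58 − 15 = 43°C

43°C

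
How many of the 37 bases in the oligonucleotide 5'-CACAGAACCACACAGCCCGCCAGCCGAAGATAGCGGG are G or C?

24

Scanning the sequence gives T=1, G=10, A=12, C=14.
Total G or C: 10 + 14 = 24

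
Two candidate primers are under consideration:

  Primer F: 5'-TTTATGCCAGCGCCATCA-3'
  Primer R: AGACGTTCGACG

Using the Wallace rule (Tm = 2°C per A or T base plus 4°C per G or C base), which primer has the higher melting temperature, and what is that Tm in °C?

Primer F, 54°C

Primer F: A+T=9, G+C=9 → Tm = 2(9)+4(9) = 54°C
Primer R: A+T=5, G+C=7 → Tm = 2(5)+4(7) = 38°C
54°C vs 38°C → primer F is higher.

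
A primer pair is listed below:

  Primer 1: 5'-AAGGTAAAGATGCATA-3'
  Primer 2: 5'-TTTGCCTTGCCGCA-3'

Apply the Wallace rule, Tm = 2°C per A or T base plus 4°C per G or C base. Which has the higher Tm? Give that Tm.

Primer 2, 44°C

Primer 1: A+T=11, G+C=5 → Tm = 2(11)+4(5) = 42°C
Primer 2: A+T=6, G+C=8 → Tm = 2(6)+4(8) = 44°C
42°C vs 44°C → primer 2 is higher.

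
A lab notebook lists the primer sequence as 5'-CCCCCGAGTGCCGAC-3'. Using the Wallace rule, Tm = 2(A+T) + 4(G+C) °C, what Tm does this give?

Counting bases: T=1, A=2, G=4, C=8
AT pairs contribute 3, GC pairs contribute 12.
Tm = 2×3 + 4×12 = 54°C

54°C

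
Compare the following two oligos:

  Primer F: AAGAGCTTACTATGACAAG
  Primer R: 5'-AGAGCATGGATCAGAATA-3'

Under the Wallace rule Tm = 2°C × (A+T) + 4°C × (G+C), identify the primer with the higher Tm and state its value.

Primer F: A+T=12, G+C=7 → Tm = 2(12)+4(7) = 52°C
Primer R: A+T=11, G+C=7 → Tm = 2(11)+4(7) = 50°C
52°C vs 50°C → primer F is higher.

Primer F, 52°C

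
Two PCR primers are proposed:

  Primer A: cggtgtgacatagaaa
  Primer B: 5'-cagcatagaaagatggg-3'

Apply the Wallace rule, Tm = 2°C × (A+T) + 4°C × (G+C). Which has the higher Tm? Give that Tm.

Primer A: A+T=9, G+C=7 → Tm = 2(9)+4(7) = 46°C
Primer B: A+T=9, G+C=8 → Tm = 2(9)+4(8) = 50°C
46°C vs 50°C → primer B is higher.

Primer B, 50°C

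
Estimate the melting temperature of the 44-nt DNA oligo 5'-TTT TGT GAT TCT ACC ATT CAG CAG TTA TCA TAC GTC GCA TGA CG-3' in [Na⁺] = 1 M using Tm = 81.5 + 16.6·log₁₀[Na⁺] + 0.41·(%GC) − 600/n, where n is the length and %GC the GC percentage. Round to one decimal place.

Length n = 44. Counting bases: A=10, T=16, G=8, C=10
G+C = 18, so %GC = 18/44 × 100 = 40.909%
Salt term: 16.6 × (0) = 0
GC term: 0.41 × 40.909 = 16.773; length term: −600/44 = −13.636
Tm = 81.5 + (0) + 16.773 − 13.636 = 84.637 → 84.6°C

84.6°C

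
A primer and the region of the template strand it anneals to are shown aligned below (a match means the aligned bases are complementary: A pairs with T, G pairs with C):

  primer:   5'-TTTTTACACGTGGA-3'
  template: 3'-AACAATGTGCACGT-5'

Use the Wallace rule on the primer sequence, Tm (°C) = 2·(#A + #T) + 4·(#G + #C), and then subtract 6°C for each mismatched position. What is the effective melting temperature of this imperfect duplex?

Primer base counts: A=3, T=6, G=3, C=2 → A+T=9, G+C=5
Perfect-match Tm = 2(9) + 4(5) = 18 + 20 = 38°C
Mismatches (positions where the bases are not complementary): 2 (at positions 3, 13)
Effective Tm = 38 − 2×6 = 38 − 12 = 26°C

26°C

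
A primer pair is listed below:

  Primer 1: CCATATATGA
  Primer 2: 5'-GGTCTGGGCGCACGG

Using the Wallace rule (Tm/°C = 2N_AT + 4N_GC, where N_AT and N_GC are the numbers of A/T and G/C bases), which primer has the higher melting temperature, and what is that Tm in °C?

Primer 1: A+T=7, G+C=3 → Tm = 2(7)+4(3) = 26°C
Primer 2: A+T=3, G+C=12 → Tm = 2(3)+4(12) = 54°C
26°C vs 54°C → primer 2 is higher.

Primer 2, 54°C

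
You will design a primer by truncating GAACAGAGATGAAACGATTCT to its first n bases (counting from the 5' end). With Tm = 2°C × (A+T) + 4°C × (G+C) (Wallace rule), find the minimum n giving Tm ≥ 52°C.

First 18 bases: GAACAGAGATGAAACGAT → Tm = 50°C (< 52°C)
First 19 bases: GAACAGAGATGAAACGATT → Tm = 52°C (≥ 52°C)
Each additional base adds 2°C (A/T) or 4°C (G/C), so Tm is non-decreasing in n; n = 19 is the first length to reach 52°C.

n = 19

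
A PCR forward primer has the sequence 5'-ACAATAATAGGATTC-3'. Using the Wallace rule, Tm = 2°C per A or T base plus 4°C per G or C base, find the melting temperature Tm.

Counting bases: A=7, G=2, C=2, T=4
AT pairs contribute 11, GC pairs contribute 4.
Tm = 2×11 + 4×4 = 38°C

38°C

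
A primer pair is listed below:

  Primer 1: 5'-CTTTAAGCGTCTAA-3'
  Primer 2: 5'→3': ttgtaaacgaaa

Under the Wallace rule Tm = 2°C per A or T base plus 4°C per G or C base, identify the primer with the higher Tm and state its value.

Primer 1: A+T=9, G+C=5 → Tm = 2(9)+4(5) = 38°C
Primer 2: A+T=9, G+C=3 → Tm = 2(9)+4(3) = 30°C
38°C vs 30°C → primer 1 is higher.

Primer 1, 38°C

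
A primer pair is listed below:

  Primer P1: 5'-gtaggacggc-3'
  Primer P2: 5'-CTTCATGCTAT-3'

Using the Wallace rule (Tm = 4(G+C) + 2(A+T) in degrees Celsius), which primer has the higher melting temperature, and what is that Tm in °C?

Primer P1: A+T=3, G+C=7 → Tm = 2(3)+4(7) = 34°C
Primer P2: A+T=7, G+C=4 → Tm = 2(7)+4(4) = 30°C
34°C vs 30°C → primer P1 is higher.

Primer P1, 34°C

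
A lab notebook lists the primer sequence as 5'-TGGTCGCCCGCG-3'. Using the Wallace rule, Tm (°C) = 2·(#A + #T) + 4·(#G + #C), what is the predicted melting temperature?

44°C

Base counts: A=0, C=5, G=5, T=2
AT pairs contribute 2, GC pairs contribute 10.
Tm = 2(2) + 4(10) = 4 + 40 = 44°C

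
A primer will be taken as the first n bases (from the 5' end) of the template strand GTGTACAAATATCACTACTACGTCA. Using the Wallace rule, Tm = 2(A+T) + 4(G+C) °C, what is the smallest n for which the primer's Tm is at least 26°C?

First 9 bases: GTGTACAAA → Tm = 24°C (< 26°C)
First 10 bases: GTGTACAAAT → Tm = 26°C (≥ 26°C)
Each additional base adds 2°C (A/T) or 4°C (G/C), so Tm is non-decreasing in n; n = 10 is the first length to reach 26°C.

n = 10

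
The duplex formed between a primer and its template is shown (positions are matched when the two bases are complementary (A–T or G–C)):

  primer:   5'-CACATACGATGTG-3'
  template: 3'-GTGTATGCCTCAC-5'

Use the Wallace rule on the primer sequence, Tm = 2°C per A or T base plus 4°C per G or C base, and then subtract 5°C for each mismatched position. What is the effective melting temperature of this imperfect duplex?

Primer base counts: A=4, T=3, G=3, C=3 → A+T=7, G+C=6
Perfect-match Tm = 2(7) + 4(6) = 14 + 24 = 38°C
Mismatches (positions where the bases are not complementary): 2 (at positions 9, 10)
Effective Tm = 38 − 2×5 = 38 − 10 = 28°C

28°C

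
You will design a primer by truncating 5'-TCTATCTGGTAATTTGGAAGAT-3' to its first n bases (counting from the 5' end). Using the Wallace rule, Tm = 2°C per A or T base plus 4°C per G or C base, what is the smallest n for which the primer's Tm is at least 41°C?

First 15 bases: TCTATCTGGTAATTT → Tm = 38°C (< 41°C)
First 16 bases: TCTATCTGGTAATTTG → Tm = 42°C (≥ 41°C)
Each additional base adds 2°C (A/T) or 4°C (G/C), so Tm is non-decreasing in n; n = 16 is the first length to reach 41°C.

n = 16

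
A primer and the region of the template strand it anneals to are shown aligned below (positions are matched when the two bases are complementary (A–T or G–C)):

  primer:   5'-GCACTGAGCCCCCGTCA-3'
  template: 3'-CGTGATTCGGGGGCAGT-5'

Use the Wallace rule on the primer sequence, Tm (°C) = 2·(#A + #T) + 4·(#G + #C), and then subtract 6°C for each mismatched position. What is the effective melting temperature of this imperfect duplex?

Primer base counts: A=3, T=2, G=4, C=8 → A+T=5, G+C=12
Perfect-match Tm = 2(5) + 4(12) = 10 + 48 = 58°C
Mismatches (positions where the bases are not complementary): 1 (at position 6)
Effective Tm = 58 − 1×6 = 58 − 6 = 52°C

52°C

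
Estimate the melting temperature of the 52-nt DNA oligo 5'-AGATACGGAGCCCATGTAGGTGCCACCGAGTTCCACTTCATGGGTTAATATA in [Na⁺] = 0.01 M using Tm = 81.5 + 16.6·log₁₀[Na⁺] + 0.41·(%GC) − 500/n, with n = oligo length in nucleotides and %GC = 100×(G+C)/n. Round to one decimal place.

Length n = 52. Base counts: G=13, T=13, A=14, C=12
G+C = 25, so %GC = 25/52 × 100 = 48.077%
Salt term: 16.6 × (-2) = -33.2
GC term: 0.41 × 48.077 = 19.712; length term: −500/52 = −9.615
Tm = 81.5 + (-33.2) + 19.712 − 9.615 = 58.397 → 58.4°C

58.4°C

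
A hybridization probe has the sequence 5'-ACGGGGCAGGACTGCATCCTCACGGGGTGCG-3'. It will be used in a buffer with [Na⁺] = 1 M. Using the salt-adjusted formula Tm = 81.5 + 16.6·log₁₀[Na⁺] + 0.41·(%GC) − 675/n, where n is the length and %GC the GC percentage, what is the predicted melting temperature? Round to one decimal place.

Length n = 31. Base counts: G=13, T=4, C=9, A=5
G+C = 22, so %GC = 22/31 × 100 = 70.968%
Salt term: 16.6 × (0) = 0
GC term: 0.41 × 70.968 = 29.097; length term: −675/31 = −21.774
Tm = 81.5 + (0) + 29.097 − 21.774 = 88.823 → 88.8°C

88.8°C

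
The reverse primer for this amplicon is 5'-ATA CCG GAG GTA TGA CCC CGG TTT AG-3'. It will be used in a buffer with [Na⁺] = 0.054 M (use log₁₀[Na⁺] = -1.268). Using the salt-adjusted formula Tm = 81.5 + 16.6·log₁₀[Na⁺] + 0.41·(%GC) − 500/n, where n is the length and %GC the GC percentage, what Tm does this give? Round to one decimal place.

63.3°C

Length n = 26. A=6, G=8, T=6, C=6
G+C = 14, so %GC = 14/26 × 100 = 53.846%
Salt term: 16.6 × (-1.268) = -21.049
GC term: 0.41 × 53.846 = 22.077; length term: −500/26 = −19.231
Tm = 81.5 + (-21.049) + 22.077 − 19.231 = 63.297 → 63.3°C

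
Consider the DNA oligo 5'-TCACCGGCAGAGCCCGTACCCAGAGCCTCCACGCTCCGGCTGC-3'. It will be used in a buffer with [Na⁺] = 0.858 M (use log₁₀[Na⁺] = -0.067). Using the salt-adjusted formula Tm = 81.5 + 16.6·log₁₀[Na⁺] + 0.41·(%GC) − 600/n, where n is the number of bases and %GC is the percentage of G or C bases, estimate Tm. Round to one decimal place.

Length n = 43. Scanning the sequence gives G=11, T=5, C=20, A=7.
G+C = 31, so %GC = 31/43 × 100 = 72.093%
Salt term: 16.6 × (-0.067) = -1.112
GC term: 0.41 × 72.093 = 29.558; length term: −600/43 = −13.953
Tm = 81.5 + (-1.112) + 29.558 − 13.953 = 95.993 → 96.0°C

96.0°C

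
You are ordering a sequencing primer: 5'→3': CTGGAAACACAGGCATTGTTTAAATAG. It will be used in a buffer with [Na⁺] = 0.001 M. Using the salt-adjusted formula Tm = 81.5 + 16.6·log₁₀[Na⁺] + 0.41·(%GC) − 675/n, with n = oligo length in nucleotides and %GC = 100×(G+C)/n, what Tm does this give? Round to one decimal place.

21.9°C

Length n = 27. G=6, A=10, C=4, T=7
G+C = 10, so %GC = 10/27 × 100 = 37.037%
Salt term: 16.6 × (-3) = -49.8
GC term: 0.41 × 37.037 = 15.185; length term: −675/27 = −25
Tm = 81.5 + (-49.8) + 15.185 − 25 = 21.885 → 21.9°C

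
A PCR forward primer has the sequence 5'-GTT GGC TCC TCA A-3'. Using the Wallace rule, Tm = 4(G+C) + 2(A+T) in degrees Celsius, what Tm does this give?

40°C

Scanning the sequence gives T=4, C=4, G=3, A=2.
AT pairs contribute 6, GC pairs contribute 7.
Tm = 2×6 + 4×7 = 40°C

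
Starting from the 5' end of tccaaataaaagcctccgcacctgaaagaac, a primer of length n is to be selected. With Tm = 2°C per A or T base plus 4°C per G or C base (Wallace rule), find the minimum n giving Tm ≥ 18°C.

n = 7

First 6 bases: TCCAAA → Tm = 16°C (< 18°C)
First 7 bases: TCCAAAT → Tm = 18°C (≥ 18°C)
Each additional base adds 2°C (A/T) or 4°C (G/C), so Tm is non-decreasing in n; n = 7 is the first length to reach 18°C.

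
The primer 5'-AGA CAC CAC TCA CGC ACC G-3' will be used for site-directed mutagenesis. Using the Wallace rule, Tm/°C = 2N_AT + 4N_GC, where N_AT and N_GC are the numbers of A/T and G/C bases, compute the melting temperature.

62°C

Counting bases: A=6, T=1, G=3, C=9
So N_AT = 7 and N_GC = 12.
Tm = 2×7 + 4×12 = 62°C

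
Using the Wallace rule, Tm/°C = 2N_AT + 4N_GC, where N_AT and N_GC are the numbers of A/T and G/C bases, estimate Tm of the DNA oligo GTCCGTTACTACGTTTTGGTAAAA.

66°C

Counting bases: G=5, C=4, A=6, T=9
AT pairs contribute 15, GC pairs contribute 9.
Tm = 4·9 + 2·15 = 36 + 30 = 66°C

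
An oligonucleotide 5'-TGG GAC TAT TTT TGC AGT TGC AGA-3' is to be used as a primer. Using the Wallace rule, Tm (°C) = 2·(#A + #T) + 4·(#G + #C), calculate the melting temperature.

68°C

Scanning the sequence gives T=9, A=5, C=3, G=7.
AT pairs contribute 14, GC pairs contribute 10.
Tm = 2(14) + 4(10) = 28 + 40 = 68°C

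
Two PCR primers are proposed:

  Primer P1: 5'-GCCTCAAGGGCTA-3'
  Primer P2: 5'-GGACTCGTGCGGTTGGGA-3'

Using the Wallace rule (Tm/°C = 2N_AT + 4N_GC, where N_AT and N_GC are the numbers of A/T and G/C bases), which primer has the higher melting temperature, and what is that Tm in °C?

Primer P2, 60°C

Primer P1: A+T=5, G+C=8 → Tm = 2(5)+4(8) = 42°C
Primer P2: A+T=6, G+C=12 → Tm = 2(6)+4(12) = 60°C
42°C vs 60°C → primer P2 is higher.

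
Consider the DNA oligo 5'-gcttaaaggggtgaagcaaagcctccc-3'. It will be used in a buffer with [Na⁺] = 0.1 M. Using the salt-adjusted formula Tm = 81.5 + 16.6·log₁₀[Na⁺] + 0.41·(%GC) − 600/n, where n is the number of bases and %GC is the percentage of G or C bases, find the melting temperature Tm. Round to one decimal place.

Length n = 27. C=7, A=8, G=8, T=4
G+C = 15, so %GC = 15/27 × 100 = 55.556%
Salt term: 16.6 × (-1) = -16.6
GC term: 0.41 × 55.556 = 22.778; length term: −600/27 = −22.222
Tm = 81.5 + (-16.6) + 22.778 − 22.222 = 65.456 → 65.5°C

65.5°C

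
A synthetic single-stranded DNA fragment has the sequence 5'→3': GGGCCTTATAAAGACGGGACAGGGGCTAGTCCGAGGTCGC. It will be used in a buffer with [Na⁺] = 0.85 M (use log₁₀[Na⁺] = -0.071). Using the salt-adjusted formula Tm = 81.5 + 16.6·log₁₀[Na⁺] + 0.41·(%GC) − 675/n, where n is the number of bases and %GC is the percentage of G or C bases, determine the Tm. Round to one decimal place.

89.1°C

Length n = 40. Scanning the sequence gives A=9, G=16, T=6, C=9.
G+C = 25, so %GC = 25/40 × 100 = 62.5%
Salt term: 16.6 × (-0.071) = -1.179
GC term: 0.41 × 62.5 = 25.625; length term: −675/40 = −16.875
Tm = 81.5 + (-1.179) + 25.625 − 16.875 = 89.071 → 89.1°C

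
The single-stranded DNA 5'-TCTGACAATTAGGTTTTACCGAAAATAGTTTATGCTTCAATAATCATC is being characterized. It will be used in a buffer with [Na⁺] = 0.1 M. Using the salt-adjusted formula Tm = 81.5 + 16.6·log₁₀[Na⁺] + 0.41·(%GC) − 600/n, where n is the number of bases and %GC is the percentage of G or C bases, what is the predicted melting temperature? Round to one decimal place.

64.4°C

Length n = 48. Counting bases: C=8, A=16, T=18, G=6
G+C = 14, so %GC = 14/48 × 100 = 29.167%
Salt term: 16.6 × (-1) = -16.6
GC term: 0.41 × 29.167 = 11.958; length term: −600/48 = −12.5
Tm = 81.5 + (-16.6) + 11.958 − 12.5 = 64.358 → 64.4°C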